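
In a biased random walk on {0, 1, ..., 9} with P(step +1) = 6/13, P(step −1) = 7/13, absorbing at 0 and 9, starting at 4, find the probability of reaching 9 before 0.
P(hit 9 before 0) = (1 − (7/6)^4) / (1 − (7/6)^9) = 8592480/30275911

Let u_k denote P(reach 9 before 0 | start at k). Boundary: u_0 = 0, u_9 = 1. Recurrence: u_k = 6/13·u_{k+1} + 7/13·u_{k-1} for 1 ≤ k ≤ 8. Try u_k = A + B·r^k with r = q/p = (7/13)/(6/13) = 7/6. Substitution satisfies the recurrence; boundary conditions give:
  u_k = (1 − r^k) / (1 − r^N) = (1 − (7/6)^4) / (1 − (7/6)^9) = 8592480/30275911.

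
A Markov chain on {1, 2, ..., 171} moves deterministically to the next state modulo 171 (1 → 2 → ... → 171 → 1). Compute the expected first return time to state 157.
E[T_157 | X_0 = 157] = 171

The chain cycles deterministically, so starting at state 157 it returns in exactly 171 steps. Equivalently, the stationary distribution is uniform π_j = 1/171 for every state j, so by Kac's formula E[T_157] = 1/π_157 = 171.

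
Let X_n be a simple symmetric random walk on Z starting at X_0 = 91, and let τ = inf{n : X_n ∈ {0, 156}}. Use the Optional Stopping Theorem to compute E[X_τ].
E[X_τ] = 91

X_n is a martingale and τ is a bounded-mean stopping time (indeed τ is finite a.s. with bounded expectation since the walk is in a bounded region). By the OST, E[X_τ] = E[X_0] = 91. Equivalently: E[X_τ] = 156 · P(hit 156 first) + 0 · P(hit 0 first) = 156 · (91/156) = 91.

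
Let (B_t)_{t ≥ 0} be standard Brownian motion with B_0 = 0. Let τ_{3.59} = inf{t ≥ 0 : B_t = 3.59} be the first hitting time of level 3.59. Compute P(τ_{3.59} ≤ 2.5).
P(τ_{3.59} ≤ 2.5) = 2(1 − Φ(3.59/√2.5)) = 2(1 − Φ(2.2705)) ≈ 0.0232

By the reflection principle for standard BM, P(τ_b ≤ t) = 2 · P(B_t ≥ b). Since B_t ~ N(0, t), P(B_t ≥ 3.59) = 1 − Φ(3.59/√t) = 1 − Φ(3.59/√2.5) = 1 − Φ(2.2705) ≈ 0.01159. Doubling: P(τ_{3.59} ≤ 2.5) ≈ 2 · 0.01159 = 0.02318 ≈ 0.0232.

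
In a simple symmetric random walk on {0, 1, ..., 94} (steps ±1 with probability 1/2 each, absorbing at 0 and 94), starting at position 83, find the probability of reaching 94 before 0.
P(hit 94 before 0) = 83/94

Let u_k = P(hit 94 before 0 | start at k). Then u_0 = 0, u_94 = 1, and u_k = u_{k-1}/2 + u_{k+1}/2 for 1 ≤ k ≤ 93. This harmonic recurrence is solved by u_k = k/94, giving u_83 = 83/94.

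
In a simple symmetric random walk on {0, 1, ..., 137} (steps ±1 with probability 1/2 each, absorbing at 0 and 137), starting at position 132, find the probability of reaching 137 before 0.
P(hit 137 before 0) = 132/137

Let u_k = P(hit 137 before 0 | start at k). Then u_0 = 0, u_137 = 1, and u_k = u_{k-1}/2 + u_{k+1}/2 for 1 ≤ k ≤ 136. This harmonic recurrence is solved by u_k = k/137, giving u_132 = 132/137.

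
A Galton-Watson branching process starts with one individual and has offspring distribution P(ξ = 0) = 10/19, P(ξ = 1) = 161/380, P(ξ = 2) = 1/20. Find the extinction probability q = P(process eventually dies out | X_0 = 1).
q = 1

Mean offspring μ = 0·10/19 + 1·161/380 + 2·1/20 = 199/380 ≤ 1. For μ ≤ 1 with offspring not concentrated at 1, the Galton-Watson process goes extinct almost surely, so q = 1.
(Algebraic check: The pgf is f(s) = 10/19 + 161/380·s + 1/20·s². The extinction probability q is the smallest fixed point of f in [0, 1]. Setting s = f(s):
  1/20·s² + (161/380 − 1)·s + 10/19 = 0
  1/20·s² − (10/19 + 1/20)·s + 10/19 = 0
which factors as (s − 1)·(1/20·s − 10/19) = 0, giving roots s = 1 and s = (10/19)/(1/20) = 200/19. Since 200/19 ≥ 1, the smallest root in [0, 1] is s = 1.)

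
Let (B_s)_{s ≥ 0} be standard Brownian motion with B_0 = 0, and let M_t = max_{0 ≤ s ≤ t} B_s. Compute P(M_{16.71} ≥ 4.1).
P(M_{16.71} ≥ 4.1) = 2·P(B_{16.71} ≥ 4.1) = 2(1 − Φ(4.1/√16.71)) ≈ 0.3159

By the reflection principle for Brownian motion, P(M_t ≥ a) = 2 · P(B_t ≥ a) for a ≥ 0. Since B_t ~ N(0, t), P(B_t ≥ 4.1) = 1 − Φ(4.1/√t) = 1 − Φ(4.1/√16.71) = 1 − Φ(1.0030). So
  P(M_{16.71} ≥ 4.1) = 2(1 − Φ(1.0030)) ≈ 0.3159.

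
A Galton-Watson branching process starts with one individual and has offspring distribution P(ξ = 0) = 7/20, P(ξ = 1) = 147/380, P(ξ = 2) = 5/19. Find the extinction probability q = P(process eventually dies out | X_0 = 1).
q = 1

Mean offspring μ = 0·7/20 + 1·147/380 + 2·5/19 = 347/380 ≤ 1. For μ ≤ 1 with offspring not concentrated at 1, the Galton-Watson process goes extinct almost surely, so q = 1.
(Algebraic check: The pgf is f(s) = 7/20 + 147/380·s + 5/19·s². The extinction probability q is the smallest fixed point of f in [0, 1]. Setting s = f(s):
  5/19·s² + (147/380 − 1)·s + 7/20 = 0
  5/19·s² − (7/20 + 5/19)·s + 7/20 = 0
which factors as (s − 1)·(5/19·s − 7/20) = 0, giving roots s = 1 and s = (7/20)/(5/19) = 133/100. Since 133/100 ≥ 1, the smallest root in [0, 1] is s = 1.)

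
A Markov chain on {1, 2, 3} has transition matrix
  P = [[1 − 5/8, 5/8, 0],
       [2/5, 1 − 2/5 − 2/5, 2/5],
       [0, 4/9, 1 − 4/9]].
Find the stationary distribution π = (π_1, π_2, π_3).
π = (32/127, 50/127, 45/127)

This is a birth-death chain on three states, which satisfies detailed balance: π_1 · P_{12} = π_2 · P_{21} and π_2 · P_{23} = π_3 · P_{32}.
From π_1 · 5/8 = π_2 · 2/5: π_2/π_1 = (5/8)/(2/5) = 25/16.
From π_2 · 2/5 = π_3 · 4/9: π_3/π_2 = (2/5)/(4/9) = 9/10.
Take π_1 proportional to 1; then unnormalized π = (1, 25/16, 45/32). Normalize by dividing by the sum 127/32:
  π = (32/127, 50/127, 45/127).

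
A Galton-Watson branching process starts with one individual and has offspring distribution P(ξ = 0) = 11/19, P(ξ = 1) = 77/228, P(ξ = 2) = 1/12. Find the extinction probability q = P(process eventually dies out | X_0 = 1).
q = 1

Mean offspring μ = 0·11/19 + 1·77/228 + 2·1/12 = 115/228 ≤ 1. For μ ≤ 1 with offspring not concentrated at 1, the Galton-Watson process goes extinct almost surely, so q = 1.
(Algebraic check: The pgf is f(s) = 11/19 + 77/228·s + 1/12·s². The extinction probability q is the smallest fixed point of f in [0, 1]. Setting s = f(s):
  1/12·s² + (77/228 − 1)·s + 11/19 = 0
  1/12·s² − (11/19 + 1/12)·s + 11/19 = 0
which factors as (s − 1)·(1/12·s − 11/19) = 0, giving roots s = 1 and s = (11/19)/(1/12) = 132/19. Since 132/19 ≥ 1, the smallest root in [0, 1] is s = 1.)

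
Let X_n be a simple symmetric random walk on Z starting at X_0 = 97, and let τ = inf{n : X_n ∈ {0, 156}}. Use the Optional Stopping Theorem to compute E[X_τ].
E[X_τ] = 97

X_n is a martingale and τ is a bounded-mean stopping time (indeed τ is finite a.s. with bounded expectation since the walk is in a bounded region). By the OST, E[X_τ] = E[X_0] = 97. Equivalently: E[X_τ] = 156 · P(hit 156 first) + 0 · P(hit 0 first) = 156 · (97/156) = 97.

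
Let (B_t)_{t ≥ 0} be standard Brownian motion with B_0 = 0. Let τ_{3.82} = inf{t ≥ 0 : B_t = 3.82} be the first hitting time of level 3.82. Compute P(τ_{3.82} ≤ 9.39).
P(τ_{3.82} ≤ 9.39) = 2(1 − Φ(3.82/√9.39)) = 2(1 − Φ(1.2466)) ≈ 0.2125

By the reflection principle for standard BM, P(τ_b ≤ t) = 2 · P(B_t ≥ b). Since B_t ~ N(0, t), P(B_t ≥ 3.82) = 1 − Φ(3.82/√t) = 1 − Φ(3.82/√9.39) = 1 − Φ(1.2466) ≈ 0.10627. Doubling: P(τ_{3.82} ≤ 9.39) ≈ 2 · 0.10627 = 0.21254 ≈ 0.2125.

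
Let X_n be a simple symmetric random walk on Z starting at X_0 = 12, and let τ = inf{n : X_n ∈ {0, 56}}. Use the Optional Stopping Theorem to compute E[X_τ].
E[X_τ] = 12

X_n is a martingale and τ is a bounded-mean stopping time (indeed τ is finite a.s. with bounded expectation since the walk is in a bounded region). By the OST, E[X_τ] = E[X_0] = 12. Equivalently: E[X_τ] = 56 · P(hit 56 first) + 0 · P(hit 0 first) = 56 · (12/56) = 12.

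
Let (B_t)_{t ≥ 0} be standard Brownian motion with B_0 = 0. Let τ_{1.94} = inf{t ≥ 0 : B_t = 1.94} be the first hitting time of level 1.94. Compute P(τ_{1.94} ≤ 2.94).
P(τ_{1.94} ≤ 2.94) = 2(1 − Φ(1.94/√2.94)) = 2(1 − Φ(1.1314)) ≈ 0.2579

By the reflection principle for standard BM, P(τ_b ≤ t) = 2 · P(B_t ≥ b). Since B_t ~ N(0, t), P(B_t ≥ 1.94) = 1 − Φ(1.94/√t) = 1 − Φ(1.94/√2.94) = 1 − Φ(1.1314) ≈ 0.12894. Doubling: P(τ_{1.94} ≤ 2.94) ≈ 2 · 0.12894 = 0.25788 ≈ 0.2579.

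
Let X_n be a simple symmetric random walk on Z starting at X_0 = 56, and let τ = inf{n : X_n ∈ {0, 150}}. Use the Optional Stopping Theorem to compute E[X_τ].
E[X_τ] = 56

X_n is a martingale and τ is a bounded-mean stopping time (indeed τ is finite a.s. with bounded expectation since the walk is in a bounded region). By the OST, E[X_τ] = E[X_0] = 56. Equivalently: E[X_τ] = 150 · P(hit 150 first) + 0 · P(hit 0 first) = 150 · (56/150) = 56.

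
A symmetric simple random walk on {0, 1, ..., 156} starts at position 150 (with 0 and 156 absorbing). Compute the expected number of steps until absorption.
E[τ | X_0 = 150] = 900

Let v_k = E[τ | X_0 = k]. Boundary: v_0 = v_156 = 0. Recurrence: v_k = 1 + (v_{k-1} + v_{k+1})/2 for 1 ≤ k ≤ 155. The particular solution to v_k − (v_{k-1} + v_{k+1})/2 = 1 is v_k = −k^2. Adding homogeneous solution A + B k and matching boundaries gives v_k = k (156 − k). Substituting k = 150: v_150 = 150 · 6 = 900.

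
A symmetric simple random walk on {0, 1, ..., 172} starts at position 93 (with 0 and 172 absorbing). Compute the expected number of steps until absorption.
E[τ | X_0 = 93] = 7347

Let v_k = E[τ | X_0 = k]. Boundary: v_0 = v_172 = 0. Recurrence: v_k = 1 + (v_{k-1} + v_{k+1})/2 for 1 ≤ k ≤ 171. The particular solution to v_k − (v_{k-1} + v_{k+1})/2 = 1 is v_k = −k^2. Adding homogeneous solution A + B k and matching boundaries gives v_k = k (172 − k). Substituting k = 93: v_93 = 93 · 79 = 7347.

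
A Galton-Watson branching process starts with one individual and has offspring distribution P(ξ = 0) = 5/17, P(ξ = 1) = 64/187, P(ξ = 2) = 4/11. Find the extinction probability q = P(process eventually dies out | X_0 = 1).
q = 55/68

The pgf is f(s) = 5/17 + 64/187·s + 4/11·s². The extinction probability q is the smallest fixed point of f in [0, 1]. Setting s = f(s):
  4/11·s² + (64/187 − 1)·s + 5/17 = 0
  4/11·s² − (5/17 + 4/11)·s + 5/17 = 0
which factors as (s − 1)·(4/11·s − 5/17) = 0, giving roots s = 1 and s = (5/17)/(4/11) = 55/68.
Mean offspring μ = 64/187 + 2·4/11 = 200/187 > 1 (supercritical), so q < 1. The extinction probability is the smaller root: q = (5/17)/(4/11) = 55/68.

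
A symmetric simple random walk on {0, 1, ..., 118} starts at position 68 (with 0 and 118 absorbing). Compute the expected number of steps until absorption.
E[τ | X_0 = 68] = 3400

Let v_k = E[τ | X_0 = k]. Boundary: v_0 = v_118 = 0. Recurrence: v_k = 1 + (v_{k-1} + v_{k+1})/2 for 1 ≤ k ≤ 117. The particular solution to v_k − (v_{k-1} + v_{k+1})/2 = 1 is v_k = −k^2. Adding homogeneous solution A + B k and matching boundaries gives v_k = k (118 − k). Substituting k = 68: v_68 = 68 · 50 = 3400.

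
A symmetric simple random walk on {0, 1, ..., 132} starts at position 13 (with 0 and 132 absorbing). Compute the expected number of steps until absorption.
E[τ | X_0 = 13] = 1547

Let v_k = E[τ | X_0 = k]. Boundary: v_0 = v_132 = 0. Recurrence: v_k = 1 + (v_{k-1} + v_{k+1})/2 for 1 ≤ k ≤ 131. The particular solution to v_k − (v_{k-1} + v_{k+1})/2 = 1 is v_k = −k^2. Adding homogeneous solution A + B k and matching boundaries gives v_k = k (132 − k). Substituting k = 13: v_13 = 13 · 119 = 1547.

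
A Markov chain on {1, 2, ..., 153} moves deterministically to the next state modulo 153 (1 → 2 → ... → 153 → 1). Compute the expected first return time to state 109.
E[T_109 | X_0 = 109] = 153

The chain cycles deterministically, so starting at state 109 it returns in exactly 153 steps. Equivalently, the stationary distribution is uniform π_j = 1/153 for every state j, so by Kac's formula E[T_109] = 1/π_109 = 153.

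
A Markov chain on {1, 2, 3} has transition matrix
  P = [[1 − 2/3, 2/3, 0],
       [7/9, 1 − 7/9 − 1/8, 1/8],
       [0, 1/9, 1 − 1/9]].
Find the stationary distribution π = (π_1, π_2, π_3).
π = (28/79, 24/79, 27/79)

This is a birth-death chain on three states, which satisfies detailed balance: π_1 · P_{12} = π_2 · P_{21} and π_2 · P_{23} = π_3 · P_{32}.
From π_1 · 2/3 = π_2 · 7/9: π_2/π_1 = (2/3)/(7/9) = 6/7.
From π_2 · 1/8 = π_3 · 1/9: π_3/π_2 = (1/8)/(1/9) = 9/8.
Take π_1 proportional to 1; then unnormalized π = (1, 6/7, 27/28). Normalize by dividing by the sum 79/28:
  π = (28/79, 24/79, 27/79).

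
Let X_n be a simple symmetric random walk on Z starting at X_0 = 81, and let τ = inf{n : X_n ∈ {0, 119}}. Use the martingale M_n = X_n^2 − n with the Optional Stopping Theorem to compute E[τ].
E[τ] = 3078

M_n = X_n^2 − n is a martingale (since E[X_{n+1}^2 | F_n] = X_n^2 + 1). By OST (τ has finite mean in a bounded region), E[M_τ] = E[M_0] = X_0^2 − 0 = 81^2 = 6561. Also E[M_τ] = E[X_τ^2] − E[τ]. The walk exits at 0 or 119, with P(hit 119 first) = 81/119, so E[X_τ^2] = 119^2 · 81/119 + 0 = 9639. Thus E[τ] = E[X_τ^2] − E[M_τ] = 9639 − 6561 = 3078 = 81(119 − 81) = 3078.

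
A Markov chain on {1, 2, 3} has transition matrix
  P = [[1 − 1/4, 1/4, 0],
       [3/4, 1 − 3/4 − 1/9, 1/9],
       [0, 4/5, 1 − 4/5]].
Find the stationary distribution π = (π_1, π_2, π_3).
π = (108/149, 36/149, 5/149)

This is a birth-death chain on three states, which satisfies detailed balance: π_1 · P_{12} = π_2 · P_{21} and π_2 · P_{23} = π_3 · P_{32}.
From π_1 · 1/4 = π_2 · 3/4: π_2/π_1 = (1/4)/(3/4) = 1/3.
From π_2 · 1/9 = π_3 · 4/5: π_3/π_2 = (1/9)/(4/5) = 5/36.
Take π_1 proportional to 1; then unnormalized π = (1, 1/3, 5/108). Normalize by dividing by the sum 149/108:
  π = (108/149, 36/149, 5/149).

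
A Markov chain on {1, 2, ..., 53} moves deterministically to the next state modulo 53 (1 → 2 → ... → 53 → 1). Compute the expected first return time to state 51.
E[T_51 | X_0 = 51] = 53

The chain cycles deterministically, so starting at state 51 it returns in exactly 53 steps. Equivalently, the stationary distribution is uniform π_j = 1/53 for every state j, so by Kac's formula E[T_51] = 1/π_51 = 53.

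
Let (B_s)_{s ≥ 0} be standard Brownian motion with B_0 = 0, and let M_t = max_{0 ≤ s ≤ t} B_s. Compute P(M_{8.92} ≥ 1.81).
P(M_{8.92} ≥ 1.81) = 2·P(B_{8.92} ≥ 1.81) = 2(1 − Φ(1.81/√8.92)) ≈ 0.5445

By the reflection principle for Brownian motion, P(M_t ≥ a) = 2 · P(B_t ≥ a) for a ≥ 0. Since B_t ~ N(0, t), P(B_t ≥ 1.81) = 1 − Φ(1.81/√t) = 1 − Φ(1.81/√8.92) = 1 − Φ(0.6060). So
  P(M_{8.92} ≥ 1.81) = 2(1 − Φ(0.6060)) ≈ 0.5445.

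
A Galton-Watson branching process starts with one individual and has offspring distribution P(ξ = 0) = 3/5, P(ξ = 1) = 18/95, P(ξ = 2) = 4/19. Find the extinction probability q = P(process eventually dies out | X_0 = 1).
q = 1

Mean offspring μ = 0·3/5 + 1·18/95 + 2·4/19 = 58/95 ≤ 1. For μ ≤ 1 with offspring not concentrated at 1, the Galton-Watson process goes extinct almost surely, so q = 1.
(Algebraic check: The pgf is f(s) = 3/5 + 18/95·s + 4/19·s². The extinction probability q is the smallest fixed point of f in [0, 1]. Setting s = f(s):
  4/19·s² + (18/95 − 1)·s + 3/5 = 0
  4/19·s² − (3/5 + 4/19)·s + 3/5 = 0
which factors as (s − 1)·(4/19·s − 3/5) = 0, giving roots s = 1 and s = (3/5)/(4/19) = 57/20. Since 57/20 ≥ 1, the smallest root in [0, 1] is s = 1.)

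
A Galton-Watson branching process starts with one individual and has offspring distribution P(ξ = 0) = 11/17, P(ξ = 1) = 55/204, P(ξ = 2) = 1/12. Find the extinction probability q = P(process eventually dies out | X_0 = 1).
q = 1

Mean offspring μ = 0·11/17 + 1·55/204 + 2·1/12 = 89/204 ≤ 1. For μ ≤ 1 with offspring not concentrated at 1, the Galton-Watson process goes extinct almost surely, so q = 1.
(Algebraic check: The pgf is f(s) = 11/17 + 55/204·s + 1/12·s². The extinction probability q is the smallest fixed point of f in [0, 1]. Setting s = f(s):
  1/12·s² + (55/204 − 1)·s + 11/17 = 0
  1/12·s² − (11/17 + 1/12)·s + 11/17 = 0
which factors as (s − 1)·(1/12·s − 11/17) = 0, giving roots s = 1 and s = (11/17)/(1/12) = 132/17. Since 132/17 ≥ 1, the smallest root in [0, 1] is s = 1.)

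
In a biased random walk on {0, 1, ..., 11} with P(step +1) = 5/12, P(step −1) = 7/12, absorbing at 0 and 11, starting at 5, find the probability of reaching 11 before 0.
P(hit 11 before 0) = (1 − (7/5)^5) / (1 − (7/5)^11) = 106890625/964249309

Let u_k denote P(reach 11 before 0 | start at k). Boundary: u_0 = 0, u_11 = 1. Recurrence: u_k = 5/12·u_{k+1} + 7/12·u_{k-1} for 1 ≤ k ≤ 10. Try u_k = A + B·r^k with r = q/p = (7/12)/(5/12) = 7/5. Substitution satisfies the recurrence; boundary conditions give:
  u_k = (1 − r^k) / (1 − r^N) = (1 − (7/5)^5) / (1 − (7/5)^11) = 106890625/964249309.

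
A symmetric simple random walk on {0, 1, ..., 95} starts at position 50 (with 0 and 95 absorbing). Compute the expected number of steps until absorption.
E[τ | X_0 = 50] = 2250

Let v_k = E[τ | X_0 = k]. Boundary: v_0 = v_95 = 0. Recurrence: v_k = 1 + (v_{k-1} + v_{k+1})/2 for 1 ≤ k ≤ 94. The particular solution to v_k − (v_{k-1} + v_{k+1})/2 = 1 is v_k = −k^2. Adding homogeneous solution A + B k and matching boundaries gives v_k = k (95 − k). Substituting k = 50: v_50 = 50 · 45 = 2250.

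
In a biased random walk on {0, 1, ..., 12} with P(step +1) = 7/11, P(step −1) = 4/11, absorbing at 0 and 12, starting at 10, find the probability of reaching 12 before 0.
P(hit 12 before 0) = (1 − (4/7)^10) / (1 − (4/7)^12) = 417875969/418924545

Let u_k denote P(reach 12 before 0 | start at k). Boundary: u_0 = 0, u_12 = 1. Recurrence: u_k = 7/11·u_{k+1} + 4/11·u_{k-1} for 1 ≤ k ≤ 11. Try u_k = A + B·r^k with r = q/p = (4/11)/(7/11) = 4/7. Substitution satisfies the recurrence; boundary conditions give:
  u_k = (1 − r^k) / (1 − r^N) = (1 − (4/7)^10) / (1 − (4/7)^12) = 417875969/418924545.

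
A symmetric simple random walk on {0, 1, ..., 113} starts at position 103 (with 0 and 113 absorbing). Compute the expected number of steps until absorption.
E[τ | X_0 = 103] = 1030

Let v_k = E[τ | X_0 = k]. Boundary: v_0 = v_113 = 0. Recurrence: v_k = 1 + (v_{k-1} + v_{k+1})/2 for 1 ≤ k ≤ 112. The particular solution to v_k − (v_{k-1} + v_{k+1})/2 = 1 is v_k = −k^2. Adding homogeneous solution A + B k and matching boundaries gives v_k = k (113 − k). Substituting k = 103: v_103 = 103 · 10 = 1030.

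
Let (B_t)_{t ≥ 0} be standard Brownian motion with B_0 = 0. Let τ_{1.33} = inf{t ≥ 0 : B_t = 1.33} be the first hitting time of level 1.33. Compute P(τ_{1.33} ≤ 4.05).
P(τ_{1.33} ≤ 4.05) = 2(1 − Φ(1.33/√4.05)) = 2(1 − Φ(0.6609)) ≈ 0.5087

By the reflection principle for standard BM, P(τ_b ≤ t) = 2 · P(B_t ≥ b). Since B_t ~ N(0, t), P(B_t ≥ 1.33) = 1 − Φ(1.33/√t) = 1 − Φ(1.33/√4.05) = 1 − Φ(0.6609) ≈ 0.25434. Doubling: P(τ_{1.33} ≤ 4.05) ≈ 2 · 0.25434 = 0.50868 ≈ 0.5087.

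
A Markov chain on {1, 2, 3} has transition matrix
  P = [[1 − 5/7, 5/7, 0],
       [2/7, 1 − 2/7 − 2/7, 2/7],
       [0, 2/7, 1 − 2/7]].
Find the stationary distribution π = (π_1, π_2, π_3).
π = (1/6, 5/12, 5/12)

This is a birth-death chain on three states, which satisfies detailed balance: π_1 · P_{12} = π_2 · P_{21} and π_2 · P_{23} = π_3 · P_{32}.
From π_1 · 5/7 = π_2 · 2/7: π_2/π_1 = (5/7)/(2/7) = 5/2.
From π_2 · 2/7 = π_3 · 2/7: π_3/π_2 = (2/7)/(2/7) = 1.
Take π_1 proportional to 1; then unnormalized π = (1, 5/2, 5/2). Normalize by dividing by the sum 6:
  π = (1/6, 5/12, 5/12).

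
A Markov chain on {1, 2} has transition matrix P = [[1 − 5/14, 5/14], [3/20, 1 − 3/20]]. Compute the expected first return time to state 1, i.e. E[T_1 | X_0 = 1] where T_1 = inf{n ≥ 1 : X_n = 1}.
E[T_1 | X_0 = 1] = 1/π_1 = 71/21

For an irreducible recurrent Markov chain with stationary distribution π, E[T_i | X_0 = i] = 1/π_i (Kac's formula). Here π_1 = (3/20)/(5/14 + 3/20) = (3/20)/(71/140) = 21/71, so E[T_1 | X_0 = 1] = 1/π_1 = (5/14 + 3/20)/(3/20) = (71/140)/(3/20) = 71/21.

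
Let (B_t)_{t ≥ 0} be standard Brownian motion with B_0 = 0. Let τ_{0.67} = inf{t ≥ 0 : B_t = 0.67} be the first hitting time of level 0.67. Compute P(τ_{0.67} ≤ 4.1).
P(τ_{0.67} ≤ 4.1) = 2(1 − Φ(0.67/√4.1)) = 2(1 − Φ(0.3309)) ≈ 0.7407

By the reflection principle for standard BM, P(τ_b ≤ t) = 2 · P(B_t ≥ b). Since B_t ~ N(0, t), P(B_t ≥ 0.67) = 1 − Φ(0.67/√t) = 1 − Φ(0.67/√4.1) = 1 − Φ(0.3309) ≈ 0.37036. Doubling: P(τ_{0.67} ≤ 4.1) ≈ 2 · 0.37036 = 0.74072 ≈ 0.7407.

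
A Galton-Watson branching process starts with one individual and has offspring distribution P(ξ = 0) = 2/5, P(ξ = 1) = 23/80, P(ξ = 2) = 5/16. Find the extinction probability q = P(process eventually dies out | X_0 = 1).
q = 1

Mean offspring μ = 0·2/5 + 1·23/80 + 2·5/16 = 73/80 ≤ 1. For μ ≤ 1 with offspring not concentrated at 1, the Galton-Watson process goes extinct almost surely, so q = 1.
(Algebraic check: The pgf is f(s) = 2/5 + 23/80·s + 5/16·s². The extinction probability q is the smallest fixed point of f in [0, 1]. Setting s = f(s):
  5/16·s² + (23/80 − 1)·s + 2/5 = 0
  5/16·s² − (2/5 + 5/16)·s + 2/5 = 0
which factors as (s − 1)·(5/16·s − 2/5) = 0, giving roots s = 1 and s = (2/5)/(5/16) = 32/25. Since 32/25 ≥ 1, the smallest root in [0, 1] is s = 1.)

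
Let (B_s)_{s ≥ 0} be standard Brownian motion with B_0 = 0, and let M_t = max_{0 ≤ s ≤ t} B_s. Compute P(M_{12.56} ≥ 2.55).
P(M_{12.56} ≥ 2.55) = 2·P(B_{12.56} ≥ 2.55) = 2(1 − Φ(2.55/√12.56)) ≈ 0.4718

By the reflection principle for Brownian motion, P(M_t ≥ a) = 2 · P(B_t ≥ a) for a ≥ 0. Since B_t ~ N(0, t), P(B_t ≥ 2.55) = 1 − Φ(2.55/√t) = 1 − Φ(2.55/√12.56) = 1 − Φ(0.7195). So
  P(M_{12.56} ≥ 2.55) = 2(1 − Φ(0.7195)) ≈ 0.4718.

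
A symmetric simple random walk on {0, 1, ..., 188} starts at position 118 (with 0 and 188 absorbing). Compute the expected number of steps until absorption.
E[τ | X_0 = 118] = 8260

Let v_k = E[τ | X_0 = k]. Boundary: v_0 = v_188 = 0. Recurrence: v_k = 1 + (v_{k-1} + v_{k+1})/2 for 1 ≤ k ≤ 187. The particular solution to v_k − (v_{k-1} + v_{k+1})/2 = 1 is v_k = −k^2. Adding homogeneous solution A + B k and matching boundaries gives v_k = k (188 − k). Substituting k = 118: v_118 = 118 · 70 = 8260.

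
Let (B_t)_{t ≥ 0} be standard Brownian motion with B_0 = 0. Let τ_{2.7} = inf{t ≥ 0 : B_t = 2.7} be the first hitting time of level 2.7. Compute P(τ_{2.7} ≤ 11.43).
P(τ_{2.7} ≤ 11.43) = 2(1 − Φ(2.7/√11.43)) = 2(1 − Φ(0.7986)) ≈ 0.4245

By the reflection principle for standard BM, P(τ_b ≤ t) = 2 · P(B_t ≥ b). Since B_t ~ N(0, t), P(B_t ≥ 2.7) = 1 − Φ(2.7/√t) = 1 − Φ(2.7/√11.43) = 1 − Φ(0.7986) ≈ 0.21226. Doubling: P(τ_{2.7} ≤ 11.43) ≈ 2 · 0.21226 = 0.42452 ≈ 0.4245.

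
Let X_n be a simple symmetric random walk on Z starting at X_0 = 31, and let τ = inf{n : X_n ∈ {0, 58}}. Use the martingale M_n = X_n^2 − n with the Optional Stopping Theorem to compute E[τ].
E[τ] = 837

M_n = X_n^2 − n is a martingale (since E[X_{n+1}^2 | F_n] = X_n^2 + 1). By OST (τ has finite mean in a bounded region), E[M_τ] = E[M_0] = X_0^2 − 0 = 31^2 = 961. Also E[M_τ] = E[X_τ^2] − E[τ]. The walk exits at 0 or 58, with P(hit 58 first) = 31/58, so E[X_τ^2] = 58^2 · 31/58 + 0 = 1798. Thus E[τ] = E[X_τ^2] − E[M_τ] = 1798 − 961 = 837 = 31(58 − 31) = 837.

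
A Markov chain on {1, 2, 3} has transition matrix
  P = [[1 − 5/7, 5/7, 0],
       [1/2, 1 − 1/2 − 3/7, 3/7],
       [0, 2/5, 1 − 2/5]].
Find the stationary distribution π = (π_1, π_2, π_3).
π = (49/194, 35/97, 75/194)

This is a birth-death chain on three states, which satisfies detailed balance: π_1 · P_{12} = π_2 · P_{21} and π_2 · P_{23} = π_3 · P_{32}.
From π_1 · 5/7 = π_2 · 1/2: π_2/π_1 = (5/7)/(1/2) = 10/7.
From π_2 · 3/7 = π_3 · 2/5: π_3/π_2 = (3/7)/(2/5) = 15/14.
Take π_1 proportional to 1; then unnormalized π = (1, 10/7, 75/49). Normalize by dividing by the sum 194/49:
  π = (49/194, 35/97, 75/194).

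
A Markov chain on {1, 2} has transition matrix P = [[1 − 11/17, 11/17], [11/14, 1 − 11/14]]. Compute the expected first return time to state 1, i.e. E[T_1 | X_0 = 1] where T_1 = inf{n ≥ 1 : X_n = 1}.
E[T_1 | X_0 = 1] = 1/π_1 = 31/17

For an irreducible recurrent Markov chain with stationary distribution π, E[T_i | X_0 = i] = 1/π_i (Kac's formula). Here π_1 = (11/14)/(11/17 + 11/14) = (11/14)/(341/238) = 17/31, so E[T_1 | X_0 = 1] = 1/π_1 = (11/17 + 11/14)/(11/14) = (341/238)/(11/14) = 31/17.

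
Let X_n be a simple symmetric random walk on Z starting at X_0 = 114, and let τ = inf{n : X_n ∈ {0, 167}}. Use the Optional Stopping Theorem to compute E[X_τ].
E[X_τ] = 114

X_n is a martingale and τ is a bounded-mean stopping time (indeed τ is finite a.s. with bounded expectation since the walk is in a bounded region). By the OST, E[X_τ] = E[X_0] = 114. Equivalently: E[X_τ] = 167 · P(hit 167 first) + 0 · P(hit 0 first) = 167 · (114/167) = 114.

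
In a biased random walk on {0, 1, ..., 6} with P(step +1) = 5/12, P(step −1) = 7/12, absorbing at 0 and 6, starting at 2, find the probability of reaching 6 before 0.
P(hit 6 before 0) = (1 − (7/5)^2) / (1 − (7/5)^6) = 625/4251

Let u_k denote P(reach 6 before 0 | start at k). Boundary: u_0 = 0, u_6 = 1. Recurrence: u_k = 5/12·u_{k+1} + 7/12·u_{k-1} for 1 ≤ k ≤ 5. Try u_k = A + B·r^k with r = q/p = (7/12)/(5/12) = 7/5. Substitution satisfies the recurrence; boundary conditions give:
  u_k = (1 − r^k) / (1 − r^N) = (1 − (7/5)^2) / (1 − (7/5)^6) = 625/4251.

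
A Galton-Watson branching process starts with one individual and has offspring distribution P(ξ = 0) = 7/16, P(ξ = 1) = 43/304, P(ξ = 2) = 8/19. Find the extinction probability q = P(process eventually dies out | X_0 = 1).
q = 1

Mean offspring μ = 0·7/16 + 1·43/304 + 2·8/19 = 299/304 ≤ 1. For μ ≤ 1 with offspring not concentrated at 1, the Galton-Watson process goes extinct almost surely, so q = 1.
(Algebraic check: The pgf is f(s) = 7/16 + 43/304·s + 8/19·s². The extinction probability q is the smallest fixed point of f in [0, 1]. Setting s = f(s):
  8/19·s² + (43/304 − 1)·s + 7/16 = 0
  8/19·s² − (7/16 + 8/19)·s + 7/16 = 0
which factors as (s − 1)·(8/19·s − 7/16) = 0, giving roots s = 1 and s = (7/16)/(8/19) = 133/128. Since 133/128 ≥ 1, the smallest root in [0, 1] is s = 1.)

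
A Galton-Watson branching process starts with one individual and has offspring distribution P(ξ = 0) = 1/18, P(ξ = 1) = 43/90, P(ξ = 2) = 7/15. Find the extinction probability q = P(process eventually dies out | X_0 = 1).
q = 5/42

The pgf is f(s) = 1/18 + 43/90·s + 7/15·s². The extinction probability q is the smallest fixed point of f in [0, 1]. Setting s = f(s):
  7/15·s² + (43/90 − 1)·s + 1/18 = 0
  7/15·s² − (1/18 + 7/15)·s + 1/18 = 0
which factors as (s − 1)·(7/15·s − 1/18) = 0, giving roots s = 1 and s = (1/18)/(7/15) = 5/42.
Mean offspring μ = 43/90 + 2·7/15 = 127/90 > 1 (supercritical), so q < 1. The extinction probability is the smaller root: q = (1/18)/(7/15) = 5/42.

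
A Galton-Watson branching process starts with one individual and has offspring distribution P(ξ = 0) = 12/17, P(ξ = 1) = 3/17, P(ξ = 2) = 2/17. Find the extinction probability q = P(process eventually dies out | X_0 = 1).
q = 1

Mean offspring μ = 0·12/17 + 1·3/17 + 2·2/17 = 7/17 ≤ 1. For μ ≤ 1 with offspring not concentrated at 1, the Galton-Watson process goes extinct almost surely, so q = 1.
(Algebraic check: The pgf is f(s) = 12/17 + 3/17·s + 2/17·s². The extinction probability q is the smallest fixed point of f in [0, 1]. Setting s = f(s):
  2/17·s² + (3/17 − 1)·s + 12/17 = 0
  2/17·s² − (12/17 + 2/17)·s + 12/17 = 0
which factors as (s − 1)·(2/17·s − 12/17) = 0, giving roots s = 1 and s = (12/17)/(2/17) = 6. Since 6 ≥ 1, the smallest root in [0, 1] is s = 1.)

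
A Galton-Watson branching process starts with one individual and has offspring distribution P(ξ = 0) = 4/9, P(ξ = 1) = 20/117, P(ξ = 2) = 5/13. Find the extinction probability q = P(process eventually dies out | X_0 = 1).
q = 1

Mean offspring μ = 0·4/9 + 1·20/117 + 2·5/13 = 110/117 ≤ 1. For μ ≤ 1 with offspring not concentrated at 1, the Galton-Watson process goes extinct almost surely, so q = 1.
(Algebraic check: The pgf is f(s) = 4/9 + 20/117·s + 5/13·s². The extinction probability q is the smallest fixed point of f in [0, 1]. Setting s = f(s):
  5/13·s² + (20/117 − 1)·s + 4/9 = 0
  5/13·s² − (4/9 + 5/13)·s + 4/9 = 0
which factors as (s − 1)·(5/13·s − 4/9) = 0, giving roots s = 1 and s = (4/9)/(5/13) = 52/45. Since 52/45 ≥ 1, the smallest root in [0, 1] is s = 1.)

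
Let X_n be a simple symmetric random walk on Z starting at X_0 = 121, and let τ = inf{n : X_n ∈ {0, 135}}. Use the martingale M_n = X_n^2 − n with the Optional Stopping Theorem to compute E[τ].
E[τ] = 1694

M_n = X_n^2 − n is a martingale (since E[X_{n+1}^2 | F_n] = X_n^2 + 1). By OST (τ has finite mean in a bounded region), E[M_τ] = E[M_0] = X_0^2 − 0 = 121^2 = 14641. Also E[M_τ] = E[X_τ^2] − E[τ]. The walk exits at 0 or 135, with P(hit 135 first) = 121/135, so E[X_τ^2] = 135^2 · 121/135 + 0 = 16335. Thus E[τ] = E[X_τ^2] − E[M_τ] = 16335 − 14641 = 1694 = 121(135 − 121) = 1694.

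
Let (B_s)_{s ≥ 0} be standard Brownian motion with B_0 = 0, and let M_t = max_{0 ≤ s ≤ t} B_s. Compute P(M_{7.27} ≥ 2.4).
P(M_{7.27} ≥ 2.4) = 2·P(B_{7.27} ≥ 2.4) = 2(1 − Φ(2.4/√7.27)) ≈ 0.3734

By the reflection principle for Brownian motion, P(M_t ≥ a) = 2 · P(B_t ≥ a) for a ≥ 0. Since B_t ~ N(0, t), P(B_t ≥ 2.4) = 1 − Φ(2.4/√t) = 1 − Φ(2.4/√7.27) = 1 − Φ(0.8901). So
  P(M_{7.27} ≥ 2.4) = 2(1 − Φ(0.8901)) ≈ 0.3734.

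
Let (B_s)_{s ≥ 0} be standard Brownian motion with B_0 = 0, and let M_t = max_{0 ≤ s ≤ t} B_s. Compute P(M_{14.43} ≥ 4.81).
P(M_{14.43} ≥ 4.81) = 2·P(B_{14.43} ≥ 4.81) = 2(1 − Φ(4.81/√14.43)) ≈ 0.2054

By the reflection principle for Brownian motion, P(M_t ≥ a) = 2 · P(B_t ≥ a) for a ≥ 0. Since B_t ~ N(0, t), P(B_t ≥ 4.81) = 1 − Φ(4.81/√t) = 1 − Φ(4.81/√14.43) = 1 − Φ(1.2662). So
  P(M_{14.43} ≥ 4.81) = 2(1 − Φ(1.2662)) ≈ 0.2054.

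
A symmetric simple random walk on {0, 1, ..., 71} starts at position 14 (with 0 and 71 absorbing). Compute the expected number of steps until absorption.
E[τ | X_0 = 14] = 798

Let v_k = E[τ | X_0 = k]. Boundary: v_0 = v_71 = 0. Recurrence: v_k = 1 + (v_{k-1} + v_{k+1})/2 for 1 ≤ k ≤ 70. The particular solution to v_k − (v_{k-1} + v_{k+1})/2 = 1 is v_k = −k^2. Adding homogeneous solution A + B k and matching boundaries gives v_k = k (71 − k). Substituting k = 14: v_14 = 14 · 57 = 798.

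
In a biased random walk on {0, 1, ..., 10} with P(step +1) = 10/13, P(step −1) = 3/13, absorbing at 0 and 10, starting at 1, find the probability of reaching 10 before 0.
P(hit 10 before 0) = (1 − (3/10)^1) / (1 − (3/10)^10) = 1000000000/1428562993

Let u_k denote P(reach 10 before 0 | start at k). Boundary: u_0 = 0, u_10 = 1. Recurrence: u_k = 10/13·u_{k+1} + 3/13·u_{k-1} for 1 ≤ k ≤ 9. Try u_k = A + B·r^k with r = q/p = (3/13)/(10/13) = 3/10. Substitution satisfies the recurrence; boundary conditions give:
  u_k = (1 − r^k) / (1 − r^N) = (1 − (3/10)^1) / (1 − (3/10)^10) = 1000000000/1428562993.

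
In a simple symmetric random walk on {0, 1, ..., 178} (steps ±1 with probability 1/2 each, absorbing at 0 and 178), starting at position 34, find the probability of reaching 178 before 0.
P(hit 178 before 0) = 34/178 = 17/89

Let u_k = P(hit 178 before 0 | start at k). Then u_0 = 0, u_178 = 1, and u_k = u_{k-1}/2 + u_{k+1}/2 for 1 ≤ k ≤ 177. This harmonic recurrence is solved by u_k = k/178, giving u_34 = 34/178 = 17/89.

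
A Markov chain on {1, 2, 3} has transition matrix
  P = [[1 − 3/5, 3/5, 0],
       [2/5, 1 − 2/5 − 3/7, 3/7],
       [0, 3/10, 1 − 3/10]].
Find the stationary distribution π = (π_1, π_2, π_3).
π = (14/65, 21/65, 6/13)

This is a birth-death chain on three states, which satisfies detailed balance: π_1 · P_{12} = π_2 · P_{21} and π_2 · P_{23} = π_3 · P_{32}.
From π_1 · 3/5 = π_2 · 2/5: π_2/π_1 = (3/5)/(2/5) = 3/2.
From π_2 · 3/7 = π_3 · 3/10: π_3/π_2 = (3/7)/(3/10) = 10/7.
Take π_1 proportional to 1; then unnormalized π = (1, 3/2, 15/7). Normalize by dividing by the sum 65/14:
  π = (14/65, 21/65, 6/13).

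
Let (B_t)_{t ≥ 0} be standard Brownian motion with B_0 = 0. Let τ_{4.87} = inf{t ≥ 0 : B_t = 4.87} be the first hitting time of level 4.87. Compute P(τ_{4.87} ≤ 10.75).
P(τ_{4.87} ≤ 10.75) = 2(1 − Φ(4.87/√10.75)) = 2(1 − Φ(1.4853)) ≈ 0.1375

By the reflection principle for standard BM, P(τ_b ≤ t) = 2 · P(B_t ≥ b). Since B_t ~ N(0, t), P(B_t ≥ 4.87) = 1 − Φ(4.87/√t) = 1 − Φ(4.87/√10.75) = 1 − Φ(1.4853) ≈ 0.06873. Doubling: P(τ_{4.87} ≤ 10.75) ≈ 2 · 0.06873 = 0.13746 ≈ 0.1375.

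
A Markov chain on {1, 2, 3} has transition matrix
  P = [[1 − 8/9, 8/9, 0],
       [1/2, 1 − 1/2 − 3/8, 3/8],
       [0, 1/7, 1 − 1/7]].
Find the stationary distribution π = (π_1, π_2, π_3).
π = (9/67, 16/67, 42/67)

This is a birth-death chain on three states, which satisfies detailed balance: π_1 · P_{12} = π_2 · P_{21} and π_2 · P_{23} = π_3 · P_{32}.
From π_1 · 8/9 = π_2 · 1/2: π_2/π_1 = (8/9)/(1/2) = 16/9.
From π_2 · 3/8 = π_3 · 1/7: π_3/π_2 = (3/8)/(1/7) = 21/8.
Take π_1 proportional to 1; then unnormalized π = (1, 16/9, 14/3). Normalize by dividing by the sum 67/9:
  π = (9/67, 16/67, 42/67).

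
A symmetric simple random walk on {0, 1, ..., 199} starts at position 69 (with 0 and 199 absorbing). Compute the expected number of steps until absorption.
E[τ | X_0 = 69] = 8970

Let v_k = E[τ | X_0 = k]. Boundary: v_0 = v_199 = 0. Recurrence: v_k = 1 + (v_{k-1} + v_{k+1})/2 for 1 ≤ k ≤ 198. The particular solution to v_k − (v_{k-1} + v_{k+1})/2 = 1 is v_k = −k^2. Adding homogeneous solution A + B k and matching boundaries gives v_k = k (199 − k). Substituting k = 69: v_69 = 69 · 130 = 8970.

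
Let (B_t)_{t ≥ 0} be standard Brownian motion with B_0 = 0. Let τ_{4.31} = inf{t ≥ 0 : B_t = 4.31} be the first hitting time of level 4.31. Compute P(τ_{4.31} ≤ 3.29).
P(τ_{4.31} ≤ 3.29) = 2(1 − Φ(4.31/√3.29)) = 2(1 − Φ(2.3762)) ≈ 0.0175

By the reflection principle for standard BM, P(τ_b ≤ t) = 2 · P(B_t ≥ b). Since B_t ~ N(0, t), P(B_t ≥ 4.31) = 1 − Φ(4.31/√t) = 1 − Φ(4.31/√3.29) = 1 − Φ(2.3762) ≈ 0.00875. Doubling: P(τ_{4.31} ≤ 3.29) ≈ 2 · 0.00875 = 0.01750 ≈ 0.0175.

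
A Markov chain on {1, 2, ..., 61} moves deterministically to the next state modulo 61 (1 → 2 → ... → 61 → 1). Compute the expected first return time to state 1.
E[T_1 | X_0 = 1] = 61

The chain cycles deterministically, so starting at state 1 it returns in exactly 61 steps. Equivalently, the stationary distribution is uniform π_j = 1/61 for every state j, so by Kac's formula E[T_1] = 1/π_1 = 61.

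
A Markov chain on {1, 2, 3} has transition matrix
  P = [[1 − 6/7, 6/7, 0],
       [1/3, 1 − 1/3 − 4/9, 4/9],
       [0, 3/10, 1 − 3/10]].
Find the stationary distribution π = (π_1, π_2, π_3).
π = (21/155, 54/155, 16/31)

This is a birth-death chain on three states, which satisfies detailed balance: π_1 · P_{12} = π_2 · P_{21} and π_2 · P_{23} = π_3 · P_{32}.
From π_1 · 6/7 = π_2 · 1/3: π_2/π_1 = (6/7)/(1/3) = 18/7.
From π_2 · 4/9 = π_3 · 3/10: π_3/π_2 = (4/9)/(3/10) = 40/27.
Take π_1 proportional to 1; then unnormalized π = (1, 18/7, 80/21). Normalize by dividing by the sum 155/21:
  π = (21/155, 54/155, 16/31).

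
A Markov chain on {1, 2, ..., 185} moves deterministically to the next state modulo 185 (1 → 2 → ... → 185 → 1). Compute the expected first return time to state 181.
E[T_181 | X_0 = 181] = 185

The chain cycles deterministically, so starting at state 181 it returns in exactly 185 steps. Equivalently, the stationary distribution is uniform π_j = 1/185 for every state j, so by Kac's formula E[T_181] = 1/π_181 = 185.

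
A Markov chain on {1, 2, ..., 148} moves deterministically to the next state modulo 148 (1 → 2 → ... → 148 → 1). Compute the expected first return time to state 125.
E[T_125 | X_0 = 125] = 148

The chain cycles deterministically, so starting at state 125 it returns in exactly 148 steps. Equivalently, the stationary distribution is uniform π_j = 1/148 for every state j, so by Kac's formula E[T_125] = 1/π_125 = 148.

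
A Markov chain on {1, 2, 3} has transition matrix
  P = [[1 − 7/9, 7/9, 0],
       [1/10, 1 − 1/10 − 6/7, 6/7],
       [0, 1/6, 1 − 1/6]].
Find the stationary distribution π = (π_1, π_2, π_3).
π = (9/439, 70/439, 360/439)

This is a birth-death chain on three states, which satisfies detailed balance: π_1 · P_{12} = π_2 · P_{21} and π_2 · P_{23} = π_3 · P_{32}.
From π_1 · 7/9 = π_2 · 1/10: π_2/π_1 = (7/9)/(1/10) = 70/9.
From π_2 · 6/7 = π_3 · 1/6: π_3/π_2 = (6/7)/(1/6) = 36/7.
Take π_1 proportional to 1; then unnormalized π = (1, 70/9, 40). Normalize by dividing by the sum 439/9:
  π = (9/439, 70/439, 360/439).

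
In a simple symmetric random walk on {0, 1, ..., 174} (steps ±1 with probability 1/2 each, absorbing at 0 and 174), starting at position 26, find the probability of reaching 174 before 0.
P(hit 174 before 0) = 26/174 = 13/87

Let u_k = P(hit 174 before 0 | start at k). Then u_0 = 0, u_174 = 1, and u_k = u_{k-1}/2 + u_{k+1}/2 for 1 ≤ k ≤ 173. This harmonic recurrence is solved by u_k = k/174, giving u_26 = 26/174 = 13/87.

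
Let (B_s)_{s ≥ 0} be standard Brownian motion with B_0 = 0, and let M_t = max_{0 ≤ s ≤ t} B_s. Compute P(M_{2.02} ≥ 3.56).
P(M_{2.02} ≥ 3.56) = 2·P(B_{2.02} ≥ 3.56) = 2(1 − Φ(3.56/√2.02)) ≈ 0.0123

By the reflection principle for Brownian motion, P(M_t ≥ a) = 2 · P(B_t ≥ a) for a ≥ 0. Since B_t ~ N(0, t), P(B_t ≥ 3.56) = 1 − Φ(3.56/√t) = 1 − Φ(3.56/√2.02) = 1 − Φ(2.5048). So
  P(M_{2.02} ≥ 3.56) = 2(1 − Φ(2.5048)) ≈ 0.0123.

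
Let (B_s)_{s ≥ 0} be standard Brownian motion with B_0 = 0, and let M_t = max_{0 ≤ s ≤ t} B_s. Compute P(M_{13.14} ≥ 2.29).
P(M_{13.14} ≥ 2.29) = 2·P(B_{13.14} ≥ 2.29) = 2(1 − Φ(2.29/√13.14)) ≈ 0.5276

By the reflection principle for Brownian motion, P(M_t ≥ a) = 2 · P(B_t ≥ a) for a ≥ 0. Since B_t ~ N(0, t), P(B_t ≥ 2.29) = 1 − Φ(2.29/√t) = 1 − Φ(2.29/√13.14) = 1 − Φ(0.6317). So
  P(M_{13.14} ≥ 2.29) = 2(1 − Φ(0.6317)) ≈ 0.5276.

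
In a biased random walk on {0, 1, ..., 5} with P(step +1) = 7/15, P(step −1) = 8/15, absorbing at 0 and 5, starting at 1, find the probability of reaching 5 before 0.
P(hit 5 before 0) = (1 − (8/7)^1) / (1 − (8/7)^5) = 2401/15961

Let u_k denote P(reach 5 before 0 | start at k). Boundary: u_0 = 0, u_5 = 1. Recurrence: u_k = 7/15·u_{k+1} + 8/15·u_{k-1} for 1 ≤ k ≤ 4. Try u_k = A + B·r^k with r = q/p = (8/15)/(7/15) = 8/7. Substitution satisfies the recurrence; boundary conditions give:
  u_k = (1 − r^k) / (1 − r^N) = (1 − (8/7)^1) / (1 − (8/7)^5) = 2401/15961.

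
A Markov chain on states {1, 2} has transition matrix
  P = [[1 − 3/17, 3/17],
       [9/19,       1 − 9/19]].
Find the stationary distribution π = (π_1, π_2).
π_1 = 51/70, π_2 = 19/70

Solve πP = π with π_1 + π_2 = 1. From πP = π: π_1 · (1 − 3/17) + π_2 · 9/19 = π_1 ⇒ π_2 · 9/19 = π_1 · 3/17 ⇒ π_2/π_1 = (3/17)/(9/19) = 19/51. Together with π_1 + π_2 = 1:
  π_1 = (9/19)/(3/17 + 9/19) = (9/19)/(210/323) = 51/70,
  π_2 = (3/17)/(3/17 + 9/19) = (3/17)/(210/323) = 19/70.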